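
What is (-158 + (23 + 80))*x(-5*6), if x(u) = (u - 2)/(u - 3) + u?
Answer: 4790/3 ≈ 1596.7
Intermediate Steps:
x(u) = u + (-2 + u)/(-3 + u) (x(u) = (-2 + u)/(-3 + u) + u = u + (-2 + u)/(-3 + u))
(-158 + (23 + 80))*x(-5*6) = (-158 + (23 + 80))*((-2 + (-5*6)**2 - (-10)*6)/(-3 - 5*6)) = (-158 + 103)*((-2 + (-30)**2 - 2*(-30))/(-3 - 30)) = -55*(-2 + 900 + 60)/(-33) = -(-5)*958/3 = -55*(-958/33) = 4790/3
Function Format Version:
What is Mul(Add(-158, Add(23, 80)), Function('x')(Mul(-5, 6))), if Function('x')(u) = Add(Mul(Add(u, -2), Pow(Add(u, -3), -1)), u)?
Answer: Rational(4790, 3) ≈ 1596.7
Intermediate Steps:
Function('x')(u) = Add(u, Mul(Pow(Add(-3, u), -1), Add(-2, u))) (Function('x')(u) = Add(Mul(Add(-2, u), Pow(Add(-3, u), -1)), u) = Add(Mul(Pow(Add(-3, u), -1), Add(-2, u)), u) = Add(u, Mul(Pow(Add(-3, u), -1), Add(-2, u))))
Mul(Add(-158, Add(23, 80)), Function('x')(Mul(-5, 6))) = Mul(Add(-158, Add(23, 80)), Mul(Pow(Add(-3, Mul(-5, 6)), -1), Add(-2, Pow(Mul(-5, 6), 2), Mul(-2, Mul(-5, 6))))) = Mul(Add(-158, 103), Mul(Pow(Add(-3, -30), -1), Add(-2, Pow(-30, 2), Mul(-2, -30)))) = Mul(-55, Mul(Pow(-33, -1), Add(-2, 900, 60))) = Mul(-55, Mul(Rational(-1, 33), 958)) = Mul(-55, Rational(-958, 33)) = Rational(4790, 3)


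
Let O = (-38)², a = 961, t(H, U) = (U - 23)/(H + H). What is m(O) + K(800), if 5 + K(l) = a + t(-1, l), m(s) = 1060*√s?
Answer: 81695/2 ≈ 40848.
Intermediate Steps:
t(H, U) = (-23 + U)/(2*H) (t(H, U) = (-23 + U)/((2*H)) = (-23 + U)*(1/(2*H)) = (-23 + U)/(2*H))
O = 1444
K(l) = 1935/2 - l/2 (K(l) = -5 + (961 + (½)*(-23 + l)/(-1)) = -5 + (961 + (½)*(-1)*(-23 + l)) = -5 + (961 + (23/2 - l/2)) = -5 + (1945/2 - l/2) = 1935/2 - l/2)
m(O) + K(800) = 1060*√1444 + (1935/2 - ½*800) = 1060*38 + (1935/2 - 400) = 40280 + 1135/2 = 81695/2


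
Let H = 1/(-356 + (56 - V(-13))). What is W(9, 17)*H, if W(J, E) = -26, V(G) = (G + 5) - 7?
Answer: 26/285 ≈ 0.091228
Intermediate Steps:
V(G) = -2 + G (V(G) = (5 + G) - 7 = -2 + G)
H = -1/285 (H = 1/(-356 + (56 - (-2 - 13))) = 1/(-356 + (56 - 1*(-15))) = 1/(-356 + (56 + 15)) = 1/(-356 + 71) = 1/(-285) = -1/285 ≈ -0.0035088)
W(9, 17)*H = -26*(-1/285) = 26/285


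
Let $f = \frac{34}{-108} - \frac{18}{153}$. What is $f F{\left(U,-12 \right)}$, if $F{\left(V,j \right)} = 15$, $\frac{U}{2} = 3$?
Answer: $- \frac{1985}{306} \approx -6.4869$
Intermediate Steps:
$U = 6$ ($U = 2 \cdot 3 = 6$)
$f = - \frac{397}{918}$ ($f = 34 \left(- \frac{1}{108}\right) - \frac{2}{17} = - \frac{17}{54} - \frac{2}{17} = - \frac{397}{918} \approx -0.43246$)
$f F{\left(U,-12 \right)} = \left(- \frac{397}{918}\right) 15 = - \frac{1985}{306}$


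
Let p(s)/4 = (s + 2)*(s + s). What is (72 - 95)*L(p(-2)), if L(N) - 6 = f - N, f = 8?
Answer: -322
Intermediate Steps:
p(s) = 8*s*(2 + s) (p(s) = 4*((s + 2)*(s + s)) = 4*((2 + s)*(2*s)) = 4*(2*s*(2 + s)) = 8*s*(2 + s))
L(N) = 14 - N (L(N) = 6 + (8 - N) = 14 - N)
(72 - 95)*L(p(-2)) = (72 - 95)*(14 - 8*(-2)*(2 - 2)) = -23*(14 - 8*(-2)*0) = -23*(14 - 1*0) = -23*(14 + 0) = -23*14 = -322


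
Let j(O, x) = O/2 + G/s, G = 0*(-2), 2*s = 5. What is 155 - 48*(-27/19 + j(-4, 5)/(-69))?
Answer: 96935/437 ≈ 221.82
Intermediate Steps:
s = 5/2 (s = (1/2)*5 = 5/2 ≈ 2.5000)
G = 0
j(O, x) = O/2 (j(O, x) = O/2 + 0/(5/2) = O*(1/2) + 0*(2/5) = O/2 + 0 = O/2)
155 - 48*(-27/19 + j(-4, 5)/(-69)) = 155 - 48*(-27/19 + ((1/2)*(-4))/(-69)) = 155 - 48*(-27*1/19 - 2*(-1/69)) = 155 - 48*(-27/19 + 2/69) = 155 - 48*(-1825/1311) = 155 + 29200/437 = 96935/437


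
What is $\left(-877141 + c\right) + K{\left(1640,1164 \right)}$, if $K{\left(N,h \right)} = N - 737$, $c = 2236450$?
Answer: $1360212$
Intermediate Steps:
$K{\left(N,h \right)} = -737 + N$
$\left(-877141 + c\right) + K{\left(1640,1164 \right)} = \left(-877141 + 2236450\right) + \left(-737 + 1640\right) = 1359309 + 903 = 1360212$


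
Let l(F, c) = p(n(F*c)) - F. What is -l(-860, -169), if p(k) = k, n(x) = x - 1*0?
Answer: -146200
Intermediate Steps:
n(x) = x (n(x) = x + 0 = x)
l(F, c) = -F + F*c (l(F, c) = F*c - F = -F + F*c)
-l(-860, -169) = -(-860)*(-1 - 169) = -(-860)*(-170) = -1*146200 = -146200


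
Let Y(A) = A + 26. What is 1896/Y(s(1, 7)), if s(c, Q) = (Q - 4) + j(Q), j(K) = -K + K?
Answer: 1896/29 ≈ 65.379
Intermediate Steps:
j(K) = 0
s(c, Q) = -4 + Q (s(c, Q) = (Q - 4) + 0 = (-4 + Q) + 0 = -4 + Q)
Y(A) = 26 + A
1896/Y(s(1, 7)) = 1896/(26 + (-4 + 7)) = 1896/(26 + 3) = 1896/29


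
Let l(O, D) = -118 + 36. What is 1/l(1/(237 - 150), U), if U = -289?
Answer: -1/82 ≈ -0.012195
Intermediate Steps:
l(O, D) = -82
1/l(1/(237 - 150), U) = 1/(-82) = -1/82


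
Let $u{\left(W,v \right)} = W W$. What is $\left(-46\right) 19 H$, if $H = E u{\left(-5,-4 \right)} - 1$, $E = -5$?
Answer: $110124$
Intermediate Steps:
$u{\left(W,v \right)} = W^{2}$
$H = -126$ ($H = - 5 \left(-5\right)^{2} - 1 = \left(-5\right) 25 - 1 = -125 - 1 = -126$)
$\left(-46\right) 19 H = \left(-46\right) 19 \left(-126\right) = \left(-874\right) \left(-126\right) = 110124$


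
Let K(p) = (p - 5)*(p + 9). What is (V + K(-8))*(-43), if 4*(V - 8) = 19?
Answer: 43/4 ≈ 10.750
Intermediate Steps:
K(p) = (-5 + p)*(9 + p)
V = 51/4 (V = 8 + (1/4)*19 = 8 + 19/4 = 51/4 ≈ 12.750)
(V + K(-8))*(-43) = (51/4 + (-45 + (-8)**2 + 4*(-8)))*(-43) = (51/4 + (-45 + 64 - 32))*(-43) = (51/4 - 13)*(-43) = -1/4*(-43) = 43/4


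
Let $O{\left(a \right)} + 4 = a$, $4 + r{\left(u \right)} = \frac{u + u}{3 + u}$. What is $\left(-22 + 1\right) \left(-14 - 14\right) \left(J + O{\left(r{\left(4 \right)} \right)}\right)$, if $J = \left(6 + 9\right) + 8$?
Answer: $9492$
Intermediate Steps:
$r{\left(u \right)} = -4 + \frac{2 u}{3 + u}$ ($r{\left(u \right)} = -4 + \frac{u + u}{3 + u} = -4 + \frac{2 u}{3 + u}$)
$J = 23$ ($J = 15 + 8 = 23$)
$O{\left(a \right)} = -4 + a$
$\left(-22 + 1\right) \left(-14 - 14\right) \left(J + O{\left(r{\left(4 \right)} \right)}\right) = \left(-22 + 1\right) \left(-14 - 14\right) \left(23 - \left(4 - \frac{2 \left(-6 - 4\right)}{3 + 4}\right)\right) = \left(-21\right) \left(-28\right) \left(23 - \left(4 - \frac{2 \left(-6 - 4\right)}{7}\right)\right) = 588 \left(23 - \left(4 - - \frac{20}{7}\right)\right) = 588 \left(23 - \frac{48}{7}\right) = 588 \cdot \frac{113}{7} = 9492$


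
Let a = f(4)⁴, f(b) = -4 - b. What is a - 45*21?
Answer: 3151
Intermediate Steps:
a = 4096 (a = (-4 - 1*4)⁴ = (-4 - 4)⁴ = (-8)⁴ = 4096)
a - 45*21 = 4096 - 45*21 = 4096 - 945 = 3151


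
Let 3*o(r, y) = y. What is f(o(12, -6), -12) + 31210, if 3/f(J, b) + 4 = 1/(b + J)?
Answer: 592976/19 ≈ 31209.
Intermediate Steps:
o(r, y) = y/3
f(J, b) = 3/(-4 + 1/(J + b)) (f(J, b) = 3/(-4 + 1/(b + J)) = 3/(-4 + 1/(J + b)))
f(o(12, -6), -12) + 31210 = 3*(-(-6)/3 - 1*(-12))/(-1 + 4*((⅓)*(-6)) + 4*(-12)) + 31210 = 3*(-1*(-2) + 12)/(-1 + 4*(-2) - 48) + 31210 = 3*(2 + 12)/(-1 - 8 - 48) + 31210 = 3*14/(-57) + 31210 = 3*(-1/57)*14 + 31210 = -14/19 + 31210 = 592976/19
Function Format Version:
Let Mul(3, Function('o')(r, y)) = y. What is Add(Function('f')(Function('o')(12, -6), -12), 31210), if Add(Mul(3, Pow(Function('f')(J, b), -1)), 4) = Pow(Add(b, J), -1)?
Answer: Rational(592976, 19) ≈ 31209.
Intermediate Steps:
Function('o')(r, y) = Mul(Rational(1, 3), y)
Function('f')(J, b) = Mul(3, Pow(Add(-4, Pow(Add(J, b), -1)), -1)) (Function('f')(J, b) = Mul(3, Pow(Add(-4, Pow(Add(b, J), -1)), -1)) = Mul(3, Pow(Add(-4, Pow(Add(J, b), -1)), -1)))
Add(Function('f')(Function('o')(12, -6), -12), 31210) = Add(Mul(3, Pow(Add(-1, Mul(4, Mul(Rational(1, 3), -6)), Mul(4, -12)), -1), Add(Mul(-1, Mul(Rational(1, 3), -6)), Mul(-1, -12))), 31210) = Add(Mul(3, Pow(Add(-1, Mul(4, -2), -48), -1), Add(Mul(-1, -2), 12)), 31210) = Add(Mul(3, Pow(Add(-1, -8, -48), -1), Add(2, 12)), 31210) = Add(Mul(3, Pow(-57, -1), 14), 31210) = Add(Mul(3, Rational(-1, 57), 14), 31210) = Add(Rational(-14, 19), 31210) = Rational(592976, 19)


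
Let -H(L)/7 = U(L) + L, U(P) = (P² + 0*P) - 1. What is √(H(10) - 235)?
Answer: I*√998 ≈ 31.591*I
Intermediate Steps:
U(P) = -1 + P² (U(P) = (P² + 0) - 1 = P² - 1 = -1 + P²)
H(L) = 7 - 7*L - 7*L² (H(L) = -7*((-1 + L²) + L) = -7*(-1 + L + L²) = 7 - 7*L - 7*L²)
√(H(10) - 235) = √((7 - 7*10 - 7*10²) - 235) = √((7 - 70 - 7*100) - 235) = √((7 - 70 - 700) - 235) = √(-763 - 235) = √(-998) = I*√998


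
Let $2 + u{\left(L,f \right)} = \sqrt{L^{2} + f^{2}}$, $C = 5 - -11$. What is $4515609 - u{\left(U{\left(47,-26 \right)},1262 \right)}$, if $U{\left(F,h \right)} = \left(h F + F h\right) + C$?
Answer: $4515611 - 2 \sqrt{1871957} \approx 4.5129 \cdot 10^{6}$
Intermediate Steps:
$C = 16$ ($C = 5 + 11 = 16$)
$U{\left(F,h \right)} = 16 + 2 F h$ ($U{\left(F,h \right)} = \left(h F + F h\right) + 16 = \left(F h + F h\right) + 16 = 2 F h + 16 = 16 + 2 F h$)
$u{\left(L,f \right)} = -2 + \sqrt{L^{2} + f^{2}}$
$4515609 - u{\left(U{\left(47,-26 \right)},1262 \right)} = 4515609 - \left(-2 + \sqrt{\left(16 + 2 \cdot 47 \left(-26\right)\right)^{2} + 1262^{2}}\right) = 4515609 - \left(-2 + \sqrt{\left(16 - 2444\right)^{2} + 1592644}\right) = 4515609 - \left(-2 + \sqrt{\left(-2428\right)^{2} + 1592644}\right) = 4515609 - \left(-2 + \sqrt{5895184 + 1592644}\right) = 4515609 - \left(-2 + \sqrt{7487828}\right) = 4515609 - \left(-2 + 2 \sqrt{1871957}\right) = 4515609 + \left(2 - 2 \sqrt{1871957}\right) = 4515611 - 2 \sqrt{1871957}$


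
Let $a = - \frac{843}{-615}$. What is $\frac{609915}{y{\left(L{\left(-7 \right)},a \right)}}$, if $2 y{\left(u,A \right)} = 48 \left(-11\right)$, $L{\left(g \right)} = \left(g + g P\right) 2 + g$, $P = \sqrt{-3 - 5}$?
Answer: $- \frac{203305}{88} \approx -2310.3$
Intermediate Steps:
$P = 2 i \sqrt{2}$ ($P = \sqrt{-8} = 2 i \sqrt{2} \approx 2.8284 i$)
$L{\left(g \right)} = 3 g + 4 i g \sqrt{2}$ ($L{\left(g \right)} = \left(g + g 2 i \sqrt{2}\right) 2 + g = \left(g + 2 i g \sqrt{2}\right) 2 + g = \left(2 g + 4 i g \sqrt{2}\right) + g = 3 g + 4 i g \sqrt{2}$)
$a = \frac{281}{205}$ ($a = \left(-843\right) \left(- \frac{1}{615}\right) = \frac{281}{205} \approx 1.3707$)
$y{\left(u,A \right)} = -264$ ($y{\left(u,A \right)} = \frac{48 \left(-11\right)}{2} = \frac{1}{2} \left(-528\right) = -264$)
$\frac{609915}{y{\left(L{\left(-7 \right)},a \right)}} = \frac{609915}{-264} = 609915 \left(- \frac{1}{264}\right) = - \frac{203305}{88}$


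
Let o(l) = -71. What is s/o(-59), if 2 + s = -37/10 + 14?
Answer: -83/710 ≈ -0.11690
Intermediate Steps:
s = 83/10 (s = -2 + (-37/10 + 14) = -2 + 103/10 = 83/10 ≈ 8.3000)
s/o(-59) = (83/10)/(-71) = (83/10)*(-1/71) = -83/710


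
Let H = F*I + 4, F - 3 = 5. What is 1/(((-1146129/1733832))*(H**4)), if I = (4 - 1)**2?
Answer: -72243/1593223225696 ≈ -4.5344e-8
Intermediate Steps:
F = 8 (F = 3 + 5 = 8)
I = 9 (I = 3**2 = 9)
H = 76 (H = 8*9 + 4 = 72 + 4 = 76)
1/(((-1146129/1733832))*(H**4)) = 1/(((-1146129/1733832))*(76**4)) = 1/(-1146129*1/1733832*33362176) = (1/33362176)/(-382043/577944) = -577944/382043*1/33362176 = -72243/1593223225696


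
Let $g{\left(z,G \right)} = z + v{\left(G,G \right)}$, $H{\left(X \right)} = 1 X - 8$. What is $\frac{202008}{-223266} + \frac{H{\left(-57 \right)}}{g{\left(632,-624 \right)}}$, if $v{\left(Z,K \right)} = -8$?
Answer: $- \frac{1802119}{1786128} \approx -1.009$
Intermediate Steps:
$H{\left(X \right)} = -8 + X$ ($H{\left(X \right)} = X - 8 = -8 + X$)
$g{\left(z,G \right)} = -8 + z$ ($g{\left(z,G \right)} = z - 8 = -8 + z$)
$\frac{202008}{-223266} + \frac{H{\left(-57 \right)}}{g{\left(632,-624 \right)}} = \frac{202008}{-223266} + \frac{-8 - 57}{-8 + 632} = 202008 \left(- \frac{1}{223266}\right) - \frac{65}{624} = - \frac{33668}{37211} - \frac{5}{48} = - \frac{1802119}{1786128}$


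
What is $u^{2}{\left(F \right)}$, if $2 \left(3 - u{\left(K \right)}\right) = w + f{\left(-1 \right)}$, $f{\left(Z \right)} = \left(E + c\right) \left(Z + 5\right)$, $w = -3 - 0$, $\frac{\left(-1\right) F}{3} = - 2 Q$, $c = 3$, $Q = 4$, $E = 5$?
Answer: $\frac{529}{4} \approx 132.25$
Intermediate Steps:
$F = 24$ ($F = - 3 \left(\left(-2\right) 4\right) = \left(-3\right) \left(-8\right) = 24$)
$w = -3$ ($w = -3 + 0 = -3$)
$f{\left(Z \right)} = 40 + 8 Z$ ($f{\left(Z \right)} = \left(5 + 3\right) \left(Z + 5\right) = 8 \left(5 + Z\right) = 40 + 8 Z$)
$u{\left(K \right)} = - \frac{23}{2}$ ($u{\left(K \right)} = 3 - \frac{-3 + \left(40 + 8 \left(-1\right)\right)}{2} = 3 - \frac{-3 + \left(40 - 8\right)}{2} = 3 - \frac{-3 + 32}{2} = 3 - \frac{29}{2} = - \frac{23}{2}$)
$u^{2}{\left(F \right)} = \left(- \frac{23}{2}\right)^{2} = \frac{529}{4}$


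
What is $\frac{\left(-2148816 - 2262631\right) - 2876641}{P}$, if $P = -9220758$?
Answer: $\frac{3644044}{4610379} \approx 0.7904$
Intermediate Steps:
$\frac{\left(-2148816 - 2262631\right) - 2876641}{P} = \frac{\left(-2148816 - 2262631\right) - 2876641}{-9220758} = \left(-4411447 - 2876641\right) \left(- \frac{1}{9220758}\right) = \left(-7288088\right) \left(- \frac{1}{9220758}\right) = \frac{3644044}{4610379}$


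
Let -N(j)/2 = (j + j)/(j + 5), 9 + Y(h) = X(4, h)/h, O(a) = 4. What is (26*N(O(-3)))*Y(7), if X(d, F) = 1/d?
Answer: 26104/63 ≈ 414.35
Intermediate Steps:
Y(h) = -9 + 1/(4*h)
N(j) = -4*j/(5 + j) (N(j) = -2*(j + j)/(j + 5) = -2*2*j/(5 + j) = -4*j/(5 + j))
(26*N(O(-3)))*Y(7) = (26*(-4*4/(5 + 4)))*(-9 + (1/4)/7) = (26*(-4*4/9))*(-9 + (1/4)*(1/7)) = (26*(-4*4*1/9))*(-9 + 1/28) = (26*(-16/9))*(-251/28) = -416/9*(-251/28) = 26104/63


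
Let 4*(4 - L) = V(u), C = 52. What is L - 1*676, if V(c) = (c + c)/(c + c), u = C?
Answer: -2689/4 ≈ -672.25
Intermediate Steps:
u = 52
V(c) = 1 (V(c) = (2*c)/((2*c)) = (2*c)*(1/(2*c)) = 1)
L = 15/4 (L = 4 - ¼*1 = 4 - ¼ = 15/4 ≈ 3.7500)
L - 1*676 = 15/4 - 1*676 = 15/4 - 676 = -2689/4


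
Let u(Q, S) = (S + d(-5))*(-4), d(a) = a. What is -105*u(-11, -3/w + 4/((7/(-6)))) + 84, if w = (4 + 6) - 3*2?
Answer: -3771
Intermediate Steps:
w = 4 (w = 10 - 6 = 4)
u(Q, S) = 20 - 4*S (u(Q, S) = (S - 5)*(-4) = (-5 + S)*(-4) = 20 - 4*S)
-105*u(-11, -3/w + 4/((7/(-6)))) + 84 = -105*(20 - 4*(-3/4 + 4/((7/(-6))))) + 84 = -105*(20 - 4*(-3*1/4 + 4/((7*(-1/6))))) + 84 = -105*(20 - 4*(-3/4 + 4/(-7/6))) + 84 = -105*(20 - 4*(-3/4 + 4*(-6/7))) + 84 = -105*(20 - 4*(-3/4 - 24/7)) + 84 = -105*(20 - 4*(-117/28)) + 84 = -105*(20 + 117/7) + 84 = -105*257/7 + 84 = -3855 + 84 = -3771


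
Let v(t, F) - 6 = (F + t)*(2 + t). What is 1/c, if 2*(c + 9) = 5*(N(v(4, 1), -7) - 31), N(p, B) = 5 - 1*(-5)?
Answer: -2/123 ≈ -0.016260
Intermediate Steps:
v(t, F) = 6 + (2 + t)*(F + t) (v(t, F) = 6 + (F + t)*(2 + t) = 6 + (2 + t)*(F + t))
N(p, B) = 10 (N(p, B) = 5 + 5 = 10)
c = -123/2 (c = -9 + (5*(10 - 31))/2 = -9 + (5*(-21))/2 = -9 + (½)*(-105) = -9 - 105/2 = -123/2 ≈ -61.500)
1/c = 1/(-123/2) = -2/123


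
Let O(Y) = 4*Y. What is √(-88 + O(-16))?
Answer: 2*I*√38 ≈ 12.329*I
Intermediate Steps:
√(-88 + O(-16)) = √(-88 + 4*(-16)) = √(-88 - 64) = √(-152) = 2*I*√38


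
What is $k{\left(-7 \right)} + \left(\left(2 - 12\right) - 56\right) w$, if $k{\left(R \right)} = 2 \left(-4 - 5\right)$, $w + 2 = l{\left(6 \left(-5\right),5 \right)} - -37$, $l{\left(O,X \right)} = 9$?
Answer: $-2922$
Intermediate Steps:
$w = 44$ ($w = -2 + \left(9 - -37\right) = -2 + \left(9 + 37\right) = -2 + 46 = 44$)
$k{\left(R \right)} = -18$ ($k{\left(R \right)} = 2 \left(-9\right) = -18$)
$k{\left(-7 \right)} + \left(\left(2 - 12\right) - 56\right) w = -18 + \left(\left(2 - 12\right) - 56\right) 44 = -18 + \left(-10 - 56\right) 44 = -18 - 2904 = -2922$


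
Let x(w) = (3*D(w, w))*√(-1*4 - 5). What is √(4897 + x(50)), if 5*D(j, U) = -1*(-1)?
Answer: √(122425 + 45*I)/5 ≈ 69.979 + 0.012861*I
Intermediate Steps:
D(j, U) = ⅕ (D(j, U) = (-1*(-1))/5 = (⅕)*1 = ⅕)
x(w) = 9*I/5 (x(w) = (3*(⅕))*√(-1*4 - 5) = 3*√(-4 - 5)/5 = 3*√(-9)/5 = 3*(3*I)/5 = 9*I/5)
√(4897 + x(50)) = √(4897 + 9*I/5)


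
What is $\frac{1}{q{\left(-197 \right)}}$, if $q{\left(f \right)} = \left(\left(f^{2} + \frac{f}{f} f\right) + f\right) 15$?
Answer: $\frac{1}{576225} \approx 1.7354 \cdot 10^{-6}$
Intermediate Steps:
$q{\left(f \right)} = 15 f^{2} + 30 f$ ($q{\left(f \right)} = \left(\left(f^{2} + 1 f\right) + f\right) 15 = \left(\left(f^{2} + f\right) + f\right) 15 = \left(\left(f + f^{2}\right) + f\right) 15 = \left(f^{2} + 2 f\right) 15 = 15 f^{2} + 30 f$)
$\frac{1}{q{\left(-197 \right)}} = \frac{1}{15 \left(-197\right) \left(2 - 197\right)} = \frac{1}{15 \left(-197\right) \left(-195\right)} = \frac{1}{576225}$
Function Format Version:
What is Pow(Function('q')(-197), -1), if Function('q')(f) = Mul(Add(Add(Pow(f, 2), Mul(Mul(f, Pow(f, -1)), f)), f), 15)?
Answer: Rational(1, 576225) ≈ 1.7354e-6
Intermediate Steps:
Function('q')(f) = Add(Mul(15, Pow(f, 2)), Mul(30, f)) (Function('q')(f) = Mul(Add(Add(Pow(f, 2), Mul(1, f)), f), 15) = Mul(Add(Add(Pow(f, 2), f), f), 15) = Mul(Add(Add(f, Pow(f, 2)), f), 15) = Mul(Add(Pow(f, 2), Mul(2, f)), 15) = Add(Mul(15, Pow(f, 2)), Mul(30, f)))
Pow(Function('q')(-197), -1) = Pow(Mul(15, -197, Add(2, -197)), -1) = Pow(Mul(15, -197, -195), -1) = Pow(576225, -1) = Rational(1, 576225)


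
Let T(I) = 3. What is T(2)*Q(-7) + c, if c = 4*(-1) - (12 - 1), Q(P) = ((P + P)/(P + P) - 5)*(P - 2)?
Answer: 93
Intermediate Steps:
Q(P) = 8 - 4*P (Q(P) = ((2*P)/((2*P)) - 5)*(-2 + P) = ((2*P)*(1/(2*P)) - 5)*(-2 + P) = (1 - 5)*(-2 + P) = -4*(-2 + P) = 8 - 4*P)
c = -15 (c = -4 - 1*11 = -4 - 11 = -15)
T(2)*Q(-7) + c = 3*(8 - 4*(-7)) - 15 = 3*(8 + 28) - 15 = 3*36 - 15 = 108 - 15 = 93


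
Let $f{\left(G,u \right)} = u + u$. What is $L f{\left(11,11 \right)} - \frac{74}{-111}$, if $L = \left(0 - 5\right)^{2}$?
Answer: $\frac{1652}{3} \approx 550.67$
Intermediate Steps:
$f{\left(G,u \right)} = 2 u$
$L = 25$ ($L = \left(-5\right)^{2} = 25$)
$L f{\left(11,11 \right)} - \frac{74}{-111} = 25 \cdot 2 \cdot 11 - \frac{74}{-111} = 25 \cdot 22 - - \frac{2}{3} = 550 + \frac{2}{3} = \frac{1652}{3}$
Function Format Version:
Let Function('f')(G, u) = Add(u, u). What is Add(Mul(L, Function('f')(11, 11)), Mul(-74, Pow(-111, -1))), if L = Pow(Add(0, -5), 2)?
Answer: Rational(1652, 3) ≈ 550.67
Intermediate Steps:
Function('f')(G, u) = Mul(2, u)
L = 25 (L = Pow(-5, 2) = 25)
Add(Mul(L, Function('f')(11, 11)), Mul(-74, Pow(-111, -1))) = Add(Mul(25, Mul(2, 11)), Mul(-74, Pow(-111, -1))) = Add(Mul(25, 22), Mul(-74, Rational(-1, 111))) = Add(550, Rational(2, 3)) = Rational(1652, 3)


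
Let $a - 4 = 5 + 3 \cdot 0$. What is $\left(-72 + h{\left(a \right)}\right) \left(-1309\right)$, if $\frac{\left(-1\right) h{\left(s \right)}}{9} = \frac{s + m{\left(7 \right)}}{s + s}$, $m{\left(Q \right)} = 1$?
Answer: $100793$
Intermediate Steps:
$a = 9$ ($a = 4 + \left(5 + 3 \cdot 0\right) = 4 + \left(5 + 0\right) = 4 + 5 = 9$)
$h{\left(s \right)} = - \frac{9 \left(1 + s\right)}{2 s}$ ($h{\left(s \right)} = - 9 \frac{s + 1}{s + s} = - 9 \frac{1 + s}{2 s} = - \frac{9 \left(1 + s\right)}{2 s}$)
$\left(-72 + h{\left(a \right)}\right) \left(-1309\right) = \left(-72 + \frac{9 \left(-1 - 9\right)}{2 \cdot 9}\right) \left(-1309\right) = \left(-72 + \frac{9}{2} \cdot \frac{1}{9} \left(-1 - 9\right)\right) \left(-1309\right) = \left(-72 + \frac{9}{2} \cdot \frac{1}{9} \left(-10\right)\right) \left(-1309\right) = \left(-72 - 5\right) \left(-1309\right) = \left(-77\right) \left(-1309\right) = 100793$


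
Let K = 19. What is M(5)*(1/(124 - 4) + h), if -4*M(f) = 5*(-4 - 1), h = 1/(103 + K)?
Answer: 605/5856 ≈ 0.10331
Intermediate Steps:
h = 1/122 (h = 1/(103 + 19) = 1/122 ≈ 0.0081967)
M(f) = 25/4 (M(f) = -5*(-4 - 1)/4 = -5*(-5)/4 = -¼*(-25) = 25/4)
M(5)*(1/(124 - 4) + h) = 25*(1/(124 - 4) + 1/122)/4 = 25*(1/120 + 1/122)/4 = (25/4)*(121/7320) = 605/5856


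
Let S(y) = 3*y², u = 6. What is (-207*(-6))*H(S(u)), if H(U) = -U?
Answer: -134136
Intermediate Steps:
(-207*(-6))*H(S(u)) = (-207*(-6))*(-3*6²) = 1242*(-3*36) = 1242*(-1*108) = 1242*(-108) = -134136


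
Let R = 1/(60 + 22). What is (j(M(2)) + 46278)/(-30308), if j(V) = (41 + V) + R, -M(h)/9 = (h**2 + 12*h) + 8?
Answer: -3771591/2485256 ≈ -1.5176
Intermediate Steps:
R = 1/82 ≈ 0.012195
M(h) = -72 - 108*h - 9*h**2 (M(h) = -9*((h**2 + 12*h) + 8) = -9*(8 + h**2 + 12*h) = -72 - 108*h - 9*h**2)
j(V) = 3363/82 + V (j(V) = (41 + V) + 1/82 = 3363/82 + V)
(j(M(2)) + 46278)/(-30308) = ((3363/82 + (-72 - 108*2 - 9*2**2)) + 46278)/(-30308) = ((3363/82 + (-72 - 216 - 9*4)) + 46278)*(-1/30308) = ((3363/82 + (-72 - 216 - 36)) + 46278)*(-1/30308) = ((3363/82 - 324) + 46278)*(-1/30308) = (-23205/82 + 46278)*(-1/30308) = (3771591/82)*(-1/30308) = -3771591/2485256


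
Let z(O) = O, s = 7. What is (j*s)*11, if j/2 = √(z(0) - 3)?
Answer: 154*I*√3 ≈ 266.74*I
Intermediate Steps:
j = 2*I*√3 (j = 2*√(0 - 3) = 2*√(-3) = 2*(I*√3) = 2*I*√3 ≈ 3.4641*I)
(j*s)*11 = ((2*I*√3)*7)*11 = (14*I*√3)*11 = 154*I*√3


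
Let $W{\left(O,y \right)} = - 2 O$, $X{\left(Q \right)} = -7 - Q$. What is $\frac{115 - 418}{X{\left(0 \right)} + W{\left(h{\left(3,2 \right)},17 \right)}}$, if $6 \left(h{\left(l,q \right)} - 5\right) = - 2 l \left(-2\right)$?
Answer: $\frac{101}{7} \approx 14.429$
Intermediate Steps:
$h{\left(l,q \right)} = 5 + \frac{2 l}{3}$ ($h{\left(l,q \right)} = 5 + \frac{- 2 l \left(-2\right)}{6} = 5 + \frac{4 l}{6} = 5 + \frac{2 l}{3}$)
$\frac{115 - 418}{X{\left(0 \right)} + W{\left(h{\left(3,2 \right)},17 \right)}} = \frac{115 - 418}{\left(-7 - 0\right) - 2 \left(5 + \frac{2}{3} \cdot 3\right)} = - \frac{303}{\left(-7 + 0\right) - 2 \left(5 + 2\right)} = - \frac{303}{-7 - 14} = - \frac{303}{-21} = \left(-303\right) \left(- \frac{1}{21}\right) = \frac{101}{7}$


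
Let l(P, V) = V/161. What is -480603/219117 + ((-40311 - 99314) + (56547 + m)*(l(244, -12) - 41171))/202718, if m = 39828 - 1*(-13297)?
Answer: -53103708578723517/2383817520322 ≈ -22277.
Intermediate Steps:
m = 53125 (m = 39828 + 13297 = 53125)
l(P, V) = V/161 (l(P, V) = V*(1/161) = V/161)
-480603/219117 + ((-40311 - 99314) + (56547 + m)*(l(244, -12) - 41171))/202718 = -480603/219117 + ((-40311 - 99314) + (56547 + 53125)*((1/161)*(-12) - 41171))/202718 = -480603*1/219117 + (-139625 + 109672*(-12/161 - 41171))*(1/202718) = -160201/73039 + (-139625 + 109672*(-6628543/161))*(1/202718) = -160201/73039 + (-139625 - 726965567896/161)*(1/202718) = -160201/73039 - 726988047521/161*1/202718 = -160201/73039 - 726988047521/32637598 = -53103708578723517/2383817520322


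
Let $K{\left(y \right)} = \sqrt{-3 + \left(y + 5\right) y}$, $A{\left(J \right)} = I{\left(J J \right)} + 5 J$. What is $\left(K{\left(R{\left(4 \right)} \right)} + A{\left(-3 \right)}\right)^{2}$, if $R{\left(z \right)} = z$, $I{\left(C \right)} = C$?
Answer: $\left(6 - \sqrt{33}\right)^{2} \approx 0.065248$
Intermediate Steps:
$A{\left(J \right)} = J^{2} + 5 J$ ($A{\left(J \right)} = J J + 5 J = J^{2} + 5 J$)
$K{\left(y \right)} = \sqrt{-3 + y \left(5 + y\right)}$ ($K{\left(y \right)} = \sqrt{-3 + \left(5 + y\right) y} = \sqrt{-3 + y \left(5 + y\right)}$)
$\left(K{\left(R{\left(4 \right)} \right)} + A{\left(-3 \right)}\right)^{2} = \left(\sqrt{-3 + 4^{2} + 5 \cdot 4} - 3 \left(5 - 3\right)\right)^{2} = \left(\sqrt{-3 + 16 + 20} - 6\right)^{2} = \left(\sqrt{33} - 6\right)^{2} = \left(-6 + \sqrt{33}\right)^{2}$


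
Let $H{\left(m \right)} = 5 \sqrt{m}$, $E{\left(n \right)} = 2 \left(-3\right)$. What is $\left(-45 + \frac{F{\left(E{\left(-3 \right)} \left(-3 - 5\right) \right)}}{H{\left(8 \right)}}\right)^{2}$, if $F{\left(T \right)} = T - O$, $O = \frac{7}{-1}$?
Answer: $\frac{16321}{8} - \frac{495 \sqrt{2}}{2} \approx 1690.1$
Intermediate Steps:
$E{\left(n \right)} = -6$
$O = -7$ ($O = 7 \left(-1\right) = -7$)
$F{\left(T \right)} = 7 + T$ ($F{\left(T \right)} = T - -7 = T + 7 = 7 + T$)
$\left(-45 + \frac{F{\left(E{\left(-3 \right)} \left(-3 - 5\right) \right)}}{H{\left(8 \right)}}\right)^{2} = \left(-45 + \frac{7 - 6 \left(-3 - 5\right)}{5 \sqrt{8}}\right)^{2} = \left(-45 + \frac{7 - -48}{5 \cdot 2 \sqrt{2}}\right)^{2} = \left(-45 + \frac{7 + 48}{10 \sqrt{2}}\right)^{2} = \left(-45 + 55 \frac{\sqrt{2}}{20}\right)^{2} = \left(-45 + \frac{11 \sqrt{2}}{4}\right)^{2}$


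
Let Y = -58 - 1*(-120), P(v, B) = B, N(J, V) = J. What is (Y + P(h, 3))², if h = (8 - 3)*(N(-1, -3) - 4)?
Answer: 4225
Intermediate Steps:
h = -25 (h = (8 - 3)*(-1 - 4) = 5*(-5) = -25)
Y = 62 (Y = -58 + 120 = 62)
(Y + P(h, 3))² = (62 + 3)² = 65² = 4225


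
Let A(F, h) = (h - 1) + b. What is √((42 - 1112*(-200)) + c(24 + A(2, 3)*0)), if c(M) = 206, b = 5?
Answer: 2*√55662 ≈ 471.86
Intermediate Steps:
A(F, h) = 4 + h (A(F, h) = (h - 1) + 5 = (-1 + h) + 5 = 4 + h)
√((42 - 1112*(-200)) + c(24 + A(2, 3)*0)) = √((42 - 1112*(-200)) + 206) = √((42 + 222400) + 206) = √(222442 + 206) = √222648 = 2*√55662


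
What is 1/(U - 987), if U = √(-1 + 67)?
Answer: -329/324701 - √66/974103 ≈ -0.0010216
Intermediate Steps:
U = √66 ≈ 8.1240
1/(U - 987) = 1/(√66 - 987) = 1/(-987 + √66)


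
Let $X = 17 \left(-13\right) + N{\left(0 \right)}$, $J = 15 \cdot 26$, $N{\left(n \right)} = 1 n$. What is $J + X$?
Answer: $169$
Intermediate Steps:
$N{\left(n \right)} = n$
$J = 390$
$X = -221$ ($X = 17 \left(-13\right) + 0 = -221 + 0 = -221$)
$J + X = 390 - 221 = 169$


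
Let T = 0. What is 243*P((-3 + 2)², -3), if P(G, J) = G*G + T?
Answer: 243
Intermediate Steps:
P(G, J) = G² (P(G, J) = G*G + 0 = G² + 0 = G²)
243*P((-3 + 2)², -3) = 243*((-3 + 2)²)² = 243*((-1)²)² = 243*1² = 243*1 = 243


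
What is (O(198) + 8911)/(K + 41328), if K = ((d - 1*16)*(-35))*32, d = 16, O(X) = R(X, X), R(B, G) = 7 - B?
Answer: 545/2583 ≈ 0.21099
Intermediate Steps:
O(X) = 7 - X
K = 0 (K = ((16 - 1*16)*(-35))*32 = ((16 - 16)*(-35))*32 = (0*(-35))*32 = 0*32 = 0)
(O(198) + 8911)/(K + 41328) = ((7 - 1*198) + 8911)/(0 + 41328) = ((7 - 198) + 8911)/41328 = (-191 + 8911)*(1/41328) = 8720*(1/41328) = 545/2583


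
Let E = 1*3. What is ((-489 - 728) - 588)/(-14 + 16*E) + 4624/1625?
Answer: -2775909/55250 ≈ -50.243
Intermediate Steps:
E = 3
((-489 - 728) - 588)/(-14 + 16*E) + 4624/1625 = ((-489 - 728) - 588)/(-14 + 16*3) + 4624/1625 = (-1217 - 588)/(-14 + 48) + 4624*(1/1625) = -1805/34 + 4624/1625 = -2775909/55250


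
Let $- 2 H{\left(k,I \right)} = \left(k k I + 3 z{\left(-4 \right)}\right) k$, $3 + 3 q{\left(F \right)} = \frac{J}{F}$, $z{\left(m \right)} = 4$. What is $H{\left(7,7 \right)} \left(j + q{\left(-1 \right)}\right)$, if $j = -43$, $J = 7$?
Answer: $\frac{345415}{6} \approx 57569.0$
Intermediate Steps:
$q{\left(F \right)} = -1 + \frac{7}{3 F}$ ($q{\left(F \right)} = -1 + \frac{7 \frac{1}{F}}{3} = -1 + \frac{7}{3 F}$)
$H{\left(k,I \right)} = - \frac{k \left(12 + I k^{2}\right)}{2}$ ($H{\left(k,I \right)} = - \frac{\left(k k I + 3 \cdot 4\right) k}{2} = - \frac{\left(k^{2} I + 12\right) k}{2} = - \frac{\left(I k^{2} + 12\right) k}{2} = - \frac{\left(12 + I k^{2}\right) k}{2} = - \frac{k \left(12 + I k^{2}\right)}{2}$)
$H{\left(7,7 \right)} \left(j + q{\left(-1 \right)}\right) = \left(- \frac{1}{2}\right) 7 \left(12 + 7 \cdot 7^{2}\right) \left(-43 + \frac{\frac{7}{3} - -1}{-1}\right) = \left(- \frac{1}{2}\right) 7 \left(12 + 7 \cdot 49\right) \left(-43 - \left(\frac{7}{3} + 1\right)\right) = \left(- \frac{1}{2}\right) 7 \left(12 + 343\right) \left(-43 - \frac{10}{3}\right) = \left(- \frac{1}{2}\right) 7 \cdot 355 \left(-43 - \frac{10}{3}\right) = \left(- \frac{2485}{2}\right) \left(- \frac{139}{3}\right) = \frac{345415}{6}$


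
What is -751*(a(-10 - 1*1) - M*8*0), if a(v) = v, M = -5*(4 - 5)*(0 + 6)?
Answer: 8261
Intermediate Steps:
M = 30 (M = -(-5)*6 = -5*(-6) = 30)
-751*(a(-10 - 1*1) - M*8*0) = -751*((-10 - 1*1) - 30*8*0) = -751*((-10 - 1) - 240*0) = -751*(-11 - 1*0) = -751*(-11 + 0) = -751*(-11) = 8261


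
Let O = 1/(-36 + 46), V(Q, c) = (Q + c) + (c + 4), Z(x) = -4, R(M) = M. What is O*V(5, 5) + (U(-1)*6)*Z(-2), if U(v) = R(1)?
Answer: -221/10 ≈ -22.100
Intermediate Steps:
U(v) = 1
V(Q, c) = 4 + Q + 2*c (V(Q, c) = (Q + c) + (4 + c) = 4 + Q + 2*c)
O = ⅒ (O = 1/10 = ⅒ ≈ 0.10000)
O*V(5, 5) + (U(-1)*6)*Z(-2) = (4 + 5 + 2*5)/10 + (1*6)*(-4) = (4 + 5 + 10)/10 + 6*(-4) = (⅒)*19 - 24 = 19/10 - 24 = -221/10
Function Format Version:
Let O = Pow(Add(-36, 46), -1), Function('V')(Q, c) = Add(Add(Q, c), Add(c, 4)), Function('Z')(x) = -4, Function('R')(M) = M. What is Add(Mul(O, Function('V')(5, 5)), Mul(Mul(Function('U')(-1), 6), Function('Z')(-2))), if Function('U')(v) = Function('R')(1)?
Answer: Rational(-221, 10) ≈ -22.100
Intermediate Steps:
Function('U')(v) = 1
Function('V')(Q, c) = Add(4, Q, Mul(2, c)) (Function('V')(Q, c) = Add(Add(Q, c), Add(4, c)) = Add(4, Q, Mul(2, c)))
O = Rational(1, 10) (O = Pow(10, -1) = Rational(1, 10) ≈ 0.10000)
Add(Mul(O, Function('V')(5, 5)), Mul(Mul(Function('U')(-1), 6), Function('Z')(-2))) = Add(Mul(Rational(1, 10), Add(4, 5, Mul(2, 5))), Mul(Mul(1, 6), -4)) = Add(Mul(Rational(1, 10), Add(4, 5, 10)), Mul(6, -4)) = Add(Mul(Rational(1, 10), 19), -24) = Add(Rational(19, 10), -24) = Rational(-221, 10)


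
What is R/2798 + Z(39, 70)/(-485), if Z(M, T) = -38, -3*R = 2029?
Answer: -665093/4071090 ≈ -0.16337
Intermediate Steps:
R = -2029/3 (R = -⅓*2029 = -2029/3 ≈ -676.33)
R/2798 + Z(39, 70)/(-485) = -2029/3/2798 - 38/(-485) = -2029/3*1/2798 - 38*(-1/485) = -2029/8394 + 38/485 = -665093/4071090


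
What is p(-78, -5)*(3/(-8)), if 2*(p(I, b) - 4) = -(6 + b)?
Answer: -21/16 ≈ -1.3125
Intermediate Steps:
p(I, b) = 1 - b/2 (p(I, b) = 4 + (-(6 + b))/2 = 4 + (-6 - b)/2 = 4 + (-3 - b/2) = 1 - b/2)
p(-78, -5)*(3/(-8)) = (1 - 1/2*(-5))*(3/(-8)) = (1 + 5/2)*(3*(-1/8)) = (7/2)*(-3/8) = -21/16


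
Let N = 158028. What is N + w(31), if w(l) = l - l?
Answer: 158028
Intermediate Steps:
w(l) = 0
N + w(31) = 158028 + 0 = 158028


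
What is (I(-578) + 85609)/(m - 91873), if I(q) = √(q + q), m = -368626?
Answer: -85609/460499 - 34*I/460499 ≈ -0.1859 - 7.3833e-5*I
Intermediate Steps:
I(q) = √2*√q (I(q) = √(2*q) = √2*√q)
(I(-578) + 85609)/(m - 91873) = (√2*√(-578) + 85609)/(-368626 - 91873) = (√2*(17*I*√2) + 85609)/(-460499) = (34*I + 85609)*(-1/460499) = (85609 + 34*I)*(-1/460499) = -85609/460499 - 34*I/460499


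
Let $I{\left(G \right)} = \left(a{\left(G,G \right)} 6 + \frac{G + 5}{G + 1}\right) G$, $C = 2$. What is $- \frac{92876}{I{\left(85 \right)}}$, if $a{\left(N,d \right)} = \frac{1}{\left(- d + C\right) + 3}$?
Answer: $- \frac{31949344}{28407} \approx -1124.7$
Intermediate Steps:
$a{\left(N,d \right)} = \frac{1}{5 - d}$ ($a{\left(N,d \right)} = \frac{1}{\left(- d + 2\right) + 3} = \frac{1}{\left(2 - d\right) + 3} = \frac{1}{5 - d}$)
$I{\left(G \right)} = G \left(\frac{6}{5 - G} + \frac{5 + G}{1 + G}\right)$ ($I{\left(G \right)} = \left(\frac{1}{5 - G} 6 + \frac{G + 5}{G + 1}\right) G = \left(\frac{6}{5 - G} + \frac{5 + G}{1 + G}\right) G = G \left(\frac{6}{5 - G} + \frac{5 + G}{1 + G}\right)$)
$- \frac{92876}{I{\left(85 \right)}} = - \frac{92876}{85 \frac{1}{-5 + 85^{2} - 340} \left(-31 + 85^{2} - 510\right)} = - \frac{92876}{85 \frac{1}{-5 + 7225 - 340} \left(-31 + 7225 - 510\right)} = - \frac{92876}{85 \cdot \frac{1}{6880} \cdot 6684} = - \frac{92876}{\frac{28407}{344}} = \left(-92876\right) \frac{344}{28407} = - \frac{31949344}{28407}$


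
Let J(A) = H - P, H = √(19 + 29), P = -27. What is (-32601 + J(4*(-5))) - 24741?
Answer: -57315 + 4*√3 ≈ -57308.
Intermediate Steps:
H = 4*√3 (H = √48 = 4*√3 ≈ 6.9282)
J(A) = 27 + 4*√3 (J(A) = 4*√3 - 1*(-27) = 4*√3 + 27 = 27 + 4*√3)
(-32601 + J(4*(-5))) - 24741 = (-32601 + (27 + 4*√3)) - 24741 = (-32574 + 4*√3) - 24741 = -57315 + 4*√3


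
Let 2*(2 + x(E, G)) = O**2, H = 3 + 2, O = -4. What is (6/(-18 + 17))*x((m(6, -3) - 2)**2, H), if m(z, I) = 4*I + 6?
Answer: -36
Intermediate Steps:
m(z, I) = 6 + 4*I
H = 5
x(E, G) = 6 (x(E, G) = -2 + (1/2)*(-4)**2 = -2 + (1/2)*16 = -2 + 8 = 6)
(6/(-18 + 17))*x((m(6, -3) - 2)**2, H) = (6/(-18 + 17))*6 = (6/(-1))*6 = -1*6*6 = -6*6 = -36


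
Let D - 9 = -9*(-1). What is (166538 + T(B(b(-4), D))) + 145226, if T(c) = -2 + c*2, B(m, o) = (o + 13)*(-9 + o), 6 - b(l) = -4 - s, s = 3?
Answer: 312320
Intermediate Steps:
D = 18 (D = 9 - 9*(-1) = 9 + 9 = 18)
b(l) = 13 (b(l) = 6 - (-4 - 1*3) = 6 - (-4 - 3) = 6 - 1*(-7) = 6 + 7 = 13)
B(m, o) = (-9 + o)*(13 + o) (B(m, o) = (13 + o)*(-9 + o) = (-9 + o)*(13 + o))
T(c) = -2 + 2*c
(166538 + T(B(b(-4), D))) + 145226 = (166538 + (-2 + 2*(-117 + 18² + 4*18))) + 145226 = (166538 + (-2 + 2*(-117 + 324 + 72))) + 145226 = (166538 + (-2 + 2*279)) + 145226 = (166538 + (-2 + 558)) + 145226 = (166538 + 556) + 145226 = 167094 + 145226 = 312320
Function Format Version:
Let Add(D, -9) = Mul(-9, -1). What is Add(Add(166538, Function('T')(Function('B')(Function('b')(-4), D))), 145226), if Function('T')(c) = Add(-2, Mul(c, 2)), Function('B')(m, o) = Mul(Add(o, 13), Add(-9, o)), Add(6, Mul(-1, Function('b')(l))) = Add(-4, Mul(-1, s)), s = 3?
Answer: 312320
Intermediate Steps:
D = 18 (D = Add(9, Mul(-9, -1)) = Add(9, 9) = 18)
Function('b')(l) = 13 (Function('b')(l) = Add(6, Mul(-1, Add(-4, Mul(-1, 3)))) = Add(6, Mul(-1, Add(-4, -3))) = Add(6, Mul(-1, -7)) = Add(6, 7) = 13)
Function('B')(m, o) = Mul(Add(-9, o), Add(13, o)) (Function('B')(m, o) = Mul(Add(13, o), Add(-9, o)) = Mul(Add(-9, o), Add(13, o)))
Function('T')(c) = Add(-2, Mul(2, c))
Add(Add(166538, Function('T')(Function('B')(Function('b')(-4), D))), 145226) = Add(Add(166538, Add(-2, Mul(2, Add(-117, Pow(18, 2), Mul(4, 18))))), 145226) = Add(Add(166538, Add(-2, Mul(2, Add(-117, 324, 72)))), 145226) = Add(Add(166538, Add(-2, Mul(2, 279))), 145226) = Add(Add(166538, Add(-2, 558)), 145226) = Add(Add(166538, 556), 145226) = Add(167094, 145226) = 312320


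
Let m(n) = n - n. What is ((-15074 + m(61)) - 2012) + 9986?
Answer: -7100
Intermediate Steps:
m(n) = 0
((-15074 + m(61)) - 2012) + 9986 = ((-15074 + 0) - 2012) + 9986 = (-15074 - 2012) + 9986 = -17086 + 9986 = -7100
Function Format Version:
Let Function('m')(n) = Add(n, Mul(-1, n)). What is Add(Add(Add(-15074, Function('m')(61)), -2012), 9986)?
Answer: -7100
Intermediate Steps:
Function('m')(n) = 0
Add(Add(Add(-15074, Function('m')(61)), -2012), 9986) = Add(Add(Add(-15074, 0), -2012), 9986) = Add(Add(-15074, -2012), 9986) = Add(-17086, 9986) = -7100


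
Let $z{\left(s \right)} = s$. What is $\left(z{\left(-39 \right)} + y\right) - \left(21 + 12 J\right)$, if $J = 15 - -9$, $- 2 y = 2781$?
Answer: $- \frac{3477}{2} \approx -1738.5$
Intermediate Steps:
$y = - \frac{2781}{2}$ ($y = \left(- \frac{1}{2}\right) 2781 = - \frac{2781}{2} \approx -1390.5$)
$J = 24$ ($J = 15 + 9 = 24$)
$\left(z{\left(-39 \right)} + y\right) - \left(21 + 12 J\right) = \left(-39 - \frac{2781}{2}\right) - 309 = - \frac{2859}{2} - 309 = - \frac{3477}{2}$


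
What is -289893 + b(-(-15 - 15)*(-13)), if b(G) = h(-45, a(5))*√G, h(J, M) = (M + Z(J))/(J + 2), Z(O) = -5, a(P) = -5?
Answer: -289893 + 10*I*√390/43 ≈ -2.8989e+5 + 4.5927*I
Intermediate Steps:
h(J, M) = (-5 + M)/(2 + J) (h(J, M) = (M - 5)/(J + 2) = (-5 + M)/(2 + J))
b(G) = 10*√G/43 (b(G) = ((-5 - 5)/(2 - 45))*√G = (-10/(-43))*√G = (-1/43*(-10))*√G = 10*√G/43)
-289893 + b(-(-15 - 15)*(-13)) = -289893 + 10*√(-(-15 - 15)*(-13))/43 = -289893 + 10*√(-(-30)*(-13))/43 = -289893 + 10*√(-1*390)/43 = -289893 + 10*√(-390)/43 = -289893 + 10*(I*√390)/43 = -289893 + 10*I*√390/43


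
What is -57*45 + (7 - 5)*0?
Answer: -2565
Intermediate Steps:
-57*45 + (7 - 5)*0 = -2565 + 2*0 = -2565 + 0 = -2565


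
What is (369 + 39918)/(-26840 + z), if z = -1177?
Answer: -13429/9339 ≈ -1.4379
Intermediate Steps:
(369 + 39918)/(-26840 + z) = (369 + 39918)/(-26840 - 1177) = 40287/(-28017) = 40287*(-1/28017) = -13429/9339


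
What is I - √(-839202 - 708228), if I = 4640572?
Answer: 4640572 - I*√1547430 ≈ 4.6406e+6 - 1244.0*I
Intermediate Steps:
I - √(-839202 - 708228) = 4640572 - √(-839202 - 708228) = 4640572 - √(-1547430) = 4640572 - I*√1547430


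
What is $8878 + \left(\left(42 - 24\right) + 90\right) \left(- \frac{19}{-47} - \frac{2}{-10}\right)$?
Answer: $\frac{2101666}{235} \approx 8943.3$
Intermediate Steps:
$8878 + \left(\left(42 - 24\right) + 90\right) \left(- \frac{19}{-47} - \frac{2}{-10}\right) = 8878 + \left(18 + 90\right) \left(\left(-19\right) \left(- \frac{1}{47}\right) - - \frac{1}{5}\right) = 8878 + 108 \left(\frac{19}{47} + \frac{1}{5}\right) = 8878 + 108 \cdot \frac{142}{235} = 8878 + \frac{15336}{235} = \frac{2101666}{235}$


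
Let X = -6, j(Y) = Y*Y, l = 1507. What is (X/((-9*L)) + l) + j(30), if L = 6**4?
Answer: 4679209/1944 ≈ 2407.0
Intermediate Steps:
j(Y) = Y**2
L = 1296
(X/((-9*L)) + l) + j(30) = (-6/((-9*1296)) + 1507) + 30**2 = (-6/(-11664) + 1507) + 900 = (-6*(-1/11664) + 1507) + 900 = (1/1944 + 1507) + 900 = 2929609/1944 + 900 = 4679209/1944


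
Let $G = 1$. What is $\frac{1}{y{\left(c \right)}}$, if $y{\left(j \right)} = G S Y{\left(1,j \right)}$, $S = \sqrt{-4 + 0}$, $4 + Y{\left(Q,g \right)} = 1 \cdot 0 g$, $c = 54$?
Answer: $\frac{i}{8} \approx 0.125 i$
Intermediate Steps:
$Y{\left(Q,g \right)} = -4$ ($Y{\left(Q,g \right)} = -4 + 1 \cdot 0 g = -4 + 0 g = -4 + 0 = -4$)
$S = 2 i$ ($S = \sqrt{-4} = 2 i \approx 2.0 i$)
$y{\left(j \right)} = - 8 i$ ($y{\left(j \right)} = 1 \cdot 2 i \left(-4\right) = 2 i \left(-4\right) = - 8 i$)
$\frac{1}{y{\left(c \right)}} = \frac{1}{\left(-8\right) i} = \frac{i}{8}$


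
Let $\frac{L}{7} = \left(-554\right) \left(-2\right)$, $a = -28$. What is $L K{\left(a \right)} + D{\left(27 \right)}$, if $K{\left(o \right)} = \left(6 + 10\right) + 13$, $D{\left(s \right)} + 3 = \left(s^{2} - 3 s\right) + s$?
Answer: $225596$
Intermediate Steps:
$D{\left(s \right)} = -3 + s^{2} - 2 s$ ($D{\left(s \right)} = -3 + \left(\left(s^{2} - 3 s\right) + s\right) = -3 + \left(s^{2} - 2 s\right) = -3 + s^{2} - 2 s$)
$L = 7756$ ($L = 7 \left(\left(-554\right) \left(-2\right)\right) = 7 \cdot 1108 = 7756$)
$K{\left(o \right)} = 29$ ($K{\left(o \right)} = 16 + 13 = 29$)
$L K{\left(a \right)} + D{\left(27 \right)} = 7756 \cdot 29 - \left(57 - 729\right) = 224924 - -672 = 224924 + 672 = 225596$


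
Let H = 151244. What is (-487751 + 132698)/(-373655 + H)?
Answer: 118351/74137 ≈ 1.5964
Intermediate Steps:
(-487751 + 132698)/(-373655 + H) = (-487751 + 132698)/(-373655 + 151244) = -355053/(-222411) = -355053*(-1/222411) = 118351/74137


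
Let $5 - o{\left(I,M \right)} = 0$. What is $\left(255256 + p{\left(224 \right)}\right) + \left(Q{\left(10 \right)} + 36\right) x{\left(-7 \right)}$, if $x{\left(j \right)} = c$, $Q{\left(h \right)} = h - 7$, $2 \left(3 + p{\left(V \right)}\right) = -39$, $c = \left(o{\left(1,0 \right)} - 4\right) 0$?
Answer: $\frac{510467}{2} \approx 2.5523 \cdot 10^{5}$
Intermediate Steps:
$o{\left(I,M \right)} = 5$ ($o{\left(I,M \right)} = 5 - 0 = 5 + 0 = 5$)
$c = 0$ ($c = \left(5 - 4\right) 0 = 1 \cdot 0 = 0$)
$p{\left(V \right)} = - \frac{45}{2}$ ($p{\left(V \right)} = -3 + \frac{1}{2} \left(-39\right) = -3 - \frac{39}{2} = - \frac{45}{2}$)
$Q{\left(h \right)} = -7 + h$ ($Q{\left(h \right)} = h - 7 = -7 + h$)
$x{\left(j \right)} = 0$
$\left(255256 + p{\left(224 \right)}\right) + \left(Q{\left(10 \right)} + 36\right) x{\left(-7 \right)} = \left(255256 - \frac{45}{2}\right) + \left(\left(-7 + 10\right) + 36\right) 0 = \frac{510467}{2} + \left(3 + 36\right) 0 = \frac{510467}{2} + 39 \cdot 0 = \frac{510467}{2} + 0 = \frac{510467}{2}$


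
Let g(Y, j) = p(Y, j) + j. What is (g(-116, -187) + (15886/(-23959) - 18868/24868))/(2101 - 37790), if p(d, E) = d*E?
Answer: -246386515550/408922099459 ≈ -0.60253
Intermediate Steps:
p(d, E) = E*d
g(Y, j) = j + Y*j (g(Y, j) = j*Y + j = Y*j + j = j + Y*j)
(g(-116, -187) + (15886/(-23959) - 18868/24868))/(2101 - 37790) = (-187*(1 - 116) + (15886/(-23959) - 18868/24868))/(2101 - 37790) = (-187*(-115) + (15886*(-1/23959) - 18868*1/24868))/(-35689) = (21505 + (-1222/1843 - 4717/6217))*(-1/35689) = (21505 - 16290605/11457931)*(-1/35689) = (246386515550/11457931)*(-1/35689) = -246386515550/408922099459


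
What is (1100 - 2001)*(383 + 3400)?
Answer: -3408483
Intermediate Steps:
(1100 - 2001)*(383 + 3400) = -901*3783 = -3408483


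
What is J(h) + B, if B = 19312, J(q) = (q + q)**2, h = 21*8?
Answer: 132208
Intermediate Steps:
h = 168
J(q) = 4*q**2 (J(q) = (2*q)**2 = 4*q**2)
J(h) + B = 4*168**2 + 19312 = 4*28224 + 19312 = 112896 + 19312 = 132208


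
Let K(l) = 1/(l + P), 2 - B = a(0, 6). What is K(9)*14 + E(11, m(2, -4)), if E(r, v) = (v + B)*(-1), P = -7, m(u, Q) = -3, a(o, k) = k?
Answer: 14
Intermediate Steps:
B = -4 (B = 2 - 1*6 = 2 - 6 = -4)
K(l) = 1/(-7 + l) (K(l) = 1/(l - 7) = 1/(-7 + l))
E(r, v) = 4 - v (E(r, v) = (v - 4)*(-1) = (-4 + v)*(-1) = 4 - v)
K(9)*14 + E(11, m(2, -4)) = 14/(-7 + 9) + (4 - 1*(-3)) = 14/2 + (4 + 3) = (½)*14 + 7 = 7 + 7 = 14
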